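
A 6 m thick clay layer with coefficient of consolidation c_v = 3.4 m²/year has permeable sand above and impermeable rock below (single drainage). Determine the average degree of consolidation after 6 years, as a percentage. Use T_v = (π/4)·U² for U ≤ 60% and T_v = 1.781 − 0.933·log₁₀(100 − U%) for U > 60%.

U ≈ 80 %

Drainage path length: H_d = H = 6 m (single drainage).
T_v = c_v·t/H_d² = 3.4×6/6² = 0.56667.
T_v = 0.56667 corresponds to the U > 60% branch:
U = 1 − 10^((1.781 − T_v)/0.933)/100 = 0.7998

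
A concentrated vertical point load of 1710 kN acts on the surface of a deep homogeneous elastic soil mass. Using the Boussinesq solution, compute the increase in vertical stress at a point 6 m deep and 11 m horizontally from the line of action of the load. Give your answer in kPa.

Boussinesq vertical stress below a point load on an elastic half-space:
Δσ_z = 3P/(2πz²) · [1 + (r/z)²]^(−5/2)
r/z = 11/6 = 1.8333; [1+(r/z)²]^(−5/2) = 0.025177.
Δσ_z = 3×1710/(2π×6²) × 0.025177 = 22.68 × 0.025177 = 0.571 kPa

Δσ_z ≈ 0.571 kPa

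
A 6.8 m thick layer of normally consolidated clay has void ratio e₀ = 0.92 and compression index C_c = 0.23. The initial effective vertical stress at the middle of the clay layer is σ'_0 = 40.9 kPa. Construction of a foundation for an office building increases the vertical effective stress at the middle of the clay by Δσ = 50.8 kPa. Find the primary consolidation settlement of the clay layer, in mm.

Final effective stress: σ'_f = σ'_0 + Δσ = 40.9 + 50.8 = 91.7 kPa.
Normally consolidated clay, so the full stress increment lies on the virgin compression line:
S_c = C_c·H/(1+e₀)·log₁₀(σ'_f/σ'_0) = 0.23×6.8/(1+0.92)×log₁₀(91.7/40.9)
    = 0.81458 × 0.35065 = 0.2856 m

S_c ≈ 286 mm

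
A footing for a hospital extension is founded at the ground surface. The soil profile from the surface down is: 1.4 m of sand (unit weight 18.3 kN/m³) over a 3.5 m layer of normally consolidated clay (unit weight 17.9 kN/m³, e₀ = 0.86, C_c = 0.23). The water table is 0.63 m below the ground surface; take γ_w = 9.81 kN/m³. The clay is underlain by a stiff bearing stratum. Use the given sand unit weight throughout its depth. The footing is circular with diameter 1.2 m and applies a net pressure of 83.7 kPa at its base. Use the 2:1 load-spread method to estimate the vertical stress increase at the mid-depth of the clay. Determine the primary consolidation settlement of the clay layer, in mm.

Mid-depth of clay below the ground surface: z = 1.4 + 3.5/2 = 3.15 m.
Total vertical stress at mid-clay: σ_v = 18.3×1.4 + 17.9×1.75 = 56.945 kPa.
Pore pressure: u = 9.81×(3.15 − 0.63) = 24.721 kPa.
Initial effective stress: σ'_0 = σ_v − u = 56.945 − 24.721 = 32.224 kPa.
Stress increase at mid-clay by the 2:1 spreading method:
Δσ ≈ qD²/(D+z)² = 83.7×1.2²/(1.2+3.15)² = 6.3696 kPa
Final effective stress: σ'_f = σ'_0 + Δσ = 32.224 + 6.3696 = 38.594 kPa.
Normally consolidated clay, so the full stress increment lies on the virgin compression line:
S_c = C_c·H/(1+e₀)·log₁₀(σ'_f/σ'_0) = 0.23×3.5/(1+0.86)×log₁₀(38.594/32.224)
    = 0.4328 × 0.07834 = 0.03391 m

S_c ≈ 33.9 mm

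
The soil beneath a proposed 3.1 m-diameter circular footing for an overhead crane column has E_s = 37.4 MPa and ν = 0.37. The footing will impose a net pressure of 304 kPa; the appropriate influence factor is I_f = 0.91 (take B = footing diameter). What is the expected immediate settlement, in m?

S_e ≈ 0.0198 m

Immediate (elastic) settlement: S_e = q·B·(1−ν²)/E_s · I_f.
E_s = 37.4 MPa = 37400 kPa.
S_e = 304 × 3.1 × (1 − 0.37²) / 37400 × 0.91
    = 304 × 3.1 × 0.8631 / 37400 × 0.91
    = 0.01979 m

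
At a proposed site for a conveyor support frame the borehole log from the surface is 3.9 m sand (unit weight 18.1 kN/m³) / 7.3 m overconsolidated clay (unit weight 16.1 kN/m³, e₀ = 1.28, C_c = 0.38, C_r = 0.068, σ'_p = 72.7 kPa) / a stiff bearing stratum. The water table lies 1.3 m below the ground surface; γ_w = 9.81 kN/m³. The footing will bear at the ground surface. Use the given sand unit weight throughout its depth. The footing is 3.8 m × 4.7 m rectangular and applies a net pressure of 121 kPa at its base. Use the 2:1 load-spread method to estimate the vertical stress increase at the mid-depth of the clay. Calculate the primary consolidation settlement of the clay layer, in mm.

S_c ≈ 80 mm

Mid-depth of clay below the ground surface: z = 3.9 + 7.3/2 = 7.55 m.
Total vertical stress at mid-clay: σ_v = 18.1×3.9 + 16.1×3.65 = 129.36 kPa.
Pore pressure: u = 9.81×(7.55 − 1.3) = 61.312 kPa.
Initial effective stress: σ'_0 = σ_v − u = 129.36 − 61.312 = 68.048 kPa.
Stress increase at mid-clay by the 2:1 spreading method:
Δσ = qBL/((B+z)(L+z)) = 121×3.8×4.7/((3.8+7.55)(4.7+7.55)) = 15.543 kPa
Final effective stress: σ'_f = 68.048 + 15.543 = 83.591 kPa.
σ'_f = 83.591 > σ'_p = 72.7 kPa, so the stress path crosses the preconsolidation pressure — recompression up to σ'_p, then virgin compression beyond:
S_c = H/(1+e₀)·[C_r·log₁₀(σ'_p/σ'_0) + C_c·log₁₀(σ'_f/σ'_p)]
    = 7.3/2.28 × [0.068×log₁₀(72.7/68.048) + 0.38×log₁₀(83.591/72.7)]
    = 3.2018 × [0.0019529 + 0.023038] = 0.08002 m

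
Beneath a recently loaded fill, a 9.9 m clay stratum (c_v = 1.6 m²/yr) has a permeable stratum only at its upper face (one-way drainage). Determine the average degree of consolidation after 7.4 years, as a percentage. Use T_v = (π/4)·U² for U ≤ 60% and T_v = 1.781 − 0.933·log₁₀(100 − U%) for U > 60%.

U ≈ 39.2 %

Drainage path length: H_d = H = 9.9 m (single drainage).
T_v = c_v·t/H_d² = 1.6×7.4/9.9² = 0.1208.
T_v = 0.1208 corresponds to the U ≤ 60% branch:
U = √(4T_v/π) = 0.3922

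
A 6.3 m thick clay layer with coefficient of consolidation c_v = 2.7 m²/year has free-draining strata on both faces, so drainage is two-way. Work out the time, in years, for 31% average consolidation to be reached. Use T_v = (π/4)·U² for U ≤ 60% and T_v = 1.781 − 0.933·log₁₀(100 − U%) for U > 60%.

Drainage path length: H_d = H/2 = 3.15 m (double drainage).
U ≤ 60%: T_v = (π/4)·U² = (π/4)×0.31² = 0.075477.
t = T_v·H_d²/c_v = 0.075477×3.15²/2.7 = 0.2774 years.

t ≈ 0.277 years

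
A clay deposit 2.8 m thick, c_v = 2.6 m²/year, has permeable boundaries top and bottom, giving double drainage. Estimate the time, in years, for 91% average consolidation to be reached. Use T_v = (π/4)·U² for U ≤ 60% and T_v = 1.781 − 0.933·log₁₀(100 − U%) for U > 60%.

t ≈ 0.671 years

Drainage path length: H_d = H/2 = 1.4 m (double drainage).
U > 60%: T_v = 1.781 − 0.933·log₁₀(100 − 91) = 0.89069.
t = T_v·H_d²/c_v = 0.89069×1.4²/2.6 = 0.6714 years.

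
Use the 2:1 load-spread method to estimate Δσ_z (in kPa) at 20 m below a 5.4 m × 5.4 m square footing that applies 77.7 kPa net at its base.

By the 2:1 method the load spreads at 1 horizontal : 2 vertical, so at depth z the loaded area has grown by z in each plan dimension:
Δσ = qBL/((B+z)(L+z)) = 77.7×5.4×5.4/((5.4+20)(5.4+20)) = 3.5119 kPa

Δσ_z ≈ 3.51 kPa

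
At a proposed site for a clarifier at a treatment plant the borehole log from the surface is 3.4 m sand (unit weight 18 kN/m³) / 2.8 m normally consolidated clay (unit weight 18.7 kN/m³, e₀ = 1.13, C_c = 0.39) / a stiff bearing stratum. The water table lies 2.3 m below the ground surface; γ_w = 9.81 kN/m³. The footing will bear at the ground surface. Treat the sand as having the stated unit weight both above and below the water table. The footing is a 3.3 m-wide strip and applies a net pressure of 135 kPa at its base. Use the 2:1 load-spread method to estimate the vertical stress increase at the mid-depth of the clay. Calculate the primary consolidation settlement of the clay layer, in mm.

S_c ≈ 140 mm

Mid-depth of clay below the ground surface: z = 3.4 + 2.8/2 = 4.8 m.
Total vertical stress at mid-clay: σ_v = 18×3.4 + 18.7×1.4 = 87.38 kPa.
Pore pressure: u = 9.81×(4.8 − 2.3) = 24.525 kPa.
Initial effective stress: σ'_0 = σ_v − u = 87.38 − 24.525 = 62.855 kPa.
Stress increase at mid-clay by the 2:1 spreading method:
Δσ = qB/(B+z) = 135×3.3/(3.3+4.8) = 55 kPa
Final effective stress: σ'_f = σ'_0 + Δσ = 62.855 + 55 = 117.85 kPa.
Normally consolidated clay, so the full stress increment lies on the virgin compression line:
S_c = C_c·H/(1+e₀)·log₁₀(σ'_f/σ'_0) = 0.39×2.8/(1+1.13)×log₁₀(117.85/62.855)
    = 0.51268 × 0.27299 = 0.14 m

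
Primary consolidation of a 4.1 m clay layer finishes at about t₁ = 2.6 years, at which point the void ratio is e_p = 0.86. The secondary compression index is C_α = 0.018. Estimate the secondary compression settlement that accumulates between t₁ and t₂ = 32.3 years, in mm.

Secondary compression: S_s = C_α·H/(1+e_p)·log₁₀(t₂/t₁)
S_s = 0.018×4.1/(1+0.86)×log₁₀(32.3/2.6)
    = 0.03968 × 1.094 = 0.04342 m

S_s ≈ 43.4 mm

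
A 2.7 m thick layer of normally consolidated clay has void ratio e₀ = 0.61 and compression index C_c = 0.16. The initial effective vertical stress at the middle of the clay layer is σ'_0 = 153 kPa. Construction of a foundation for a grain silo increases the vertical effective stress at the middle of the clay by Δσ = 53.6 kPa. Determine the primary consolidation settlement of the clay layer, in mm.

S_c ≈ 35 mm

Final effective stress: σ'_f = σ'_0 + Δσ = 153 + 53.6 = 206.6 kPa.
Normally consolidated clay, so the full stress increment lies on the virgin compression line:
S_c = C_c·H/(1+e₀)·log₁₀(σ'_f/σ'_0) = 0.16×2.7/(1+0.61)×log₁₀(206.6/153)
    = 0.26832 × 0.13044 = 0.035 m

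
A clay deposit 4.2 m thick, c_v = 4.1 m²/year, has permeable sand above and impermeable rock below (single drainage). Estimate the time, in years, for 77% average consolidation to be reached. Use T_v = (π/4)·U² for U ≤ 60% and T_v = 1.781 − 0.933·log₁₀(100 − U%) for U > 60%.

t ≈ 2.2 years

Drainage path length: H_d = H = 4.2 m (single drainage).
U > 60%: T_v = 1.781 − 0.933·log₁₀(100 − 77) = 0.51051.
t = T_v·H_d²/c_v = 0.51051×4.2²/4.1 = 2.196 years.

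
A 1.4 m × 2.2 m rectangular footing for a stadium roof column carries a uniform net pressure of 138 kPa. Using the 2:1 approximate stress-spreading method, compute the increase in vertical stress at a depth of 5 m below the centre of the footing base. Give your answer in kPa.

Δσ_z ≈ 9.22 kPa

By the 2:1 method the load spreads at 1 horizontal : 2 vertical, so at depth z the loaded area has grown by z in each plan dimension:
Δσ = qBL/((B+z)(L+z)) = 138×1.4×2.2/((1.4+5)(2.2+5)) = 9.224 kPa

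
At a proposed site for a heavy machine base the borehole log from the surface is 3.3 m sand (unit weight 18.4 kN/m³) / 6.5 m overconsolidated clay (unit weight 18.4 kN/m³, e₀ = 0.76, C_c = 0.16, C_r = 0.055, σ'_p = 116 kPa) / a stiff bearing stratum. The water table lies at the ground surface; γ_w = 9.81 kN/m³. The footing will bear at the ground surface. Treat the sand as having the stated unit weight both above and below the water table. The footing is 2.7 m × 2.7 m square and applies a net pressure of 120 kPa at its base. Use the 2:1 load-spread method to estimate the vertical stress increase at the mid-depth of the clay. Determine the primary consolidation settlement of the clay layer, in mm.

S_c ≈ 14.7 mm

Mid-depth of clay below the ground surface: z = 3.3 + 6.5/2 = 6.55 m.
Total vertical stress at mid-clay: σ_v = 18.4×3.3 + 18.4×3.25 = 120.52 kPa.
Pore pressure: u = 9.81×(6.55 − 0) = 64.255 kPa.
Initial effective stress: σ'_0 = σ_v − u = 120.52 − 64.255 = 56.265 kPa.
Stress increase at mid-clay by the 2:1 spreading method:
Δσ = qBL/((B+z)(L+z)) = 120×2.7×2.7/((2.7+6.55)(2.7+6.55)) = 10.224 kPa
Final effective stress: σ'_f = 56.265 + 10.224 = 66.489 kPa.
σ'_f = 66.489 ≤ σ'_p = 116 kPa, so the clay remains overconsolidated and only the recompression index applies:
S_c = C_r·H/(1+e₀)·log₁₀(σ'_f/σ'_0) = 0.055×6.5/1.76×log₁₀(66.489/56.265)
    = 0.20313 × 0.072511 = 0.01473 m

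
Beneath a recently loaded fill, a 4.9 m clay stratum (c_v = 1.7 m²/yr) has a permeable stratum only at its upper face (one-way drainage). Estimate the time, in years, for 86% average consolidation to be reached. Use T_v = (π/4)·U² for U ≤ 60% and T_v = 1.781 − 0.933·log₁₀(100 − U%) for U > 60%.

Drainage path length: H_d = H = 4.9 m (single drainage).
U > 60%: T_v = 1.781 − 0.933·log₁₀(100 − 86) = 0.71166.
t = T_v·H_d²/c_v = 0.71166×4.9²/1.7 = 10.05 years.

t ≈ 10.1 years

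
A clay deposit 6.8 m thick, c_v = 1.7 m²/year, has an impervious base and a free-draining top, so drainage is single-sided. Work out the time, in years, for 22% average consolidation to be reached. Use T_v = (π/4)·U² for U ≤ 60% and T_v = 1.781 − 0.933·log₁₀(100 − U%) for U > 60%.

t ≈ 1.03 years

Drainage path length: H_d = H = 6.8 m (single drainage).
U ≤ 60%: T_v = (π/4)·U² = (π/4)×0.22² = 0.038013.
t = T_v·H_d²/c_v = 0.038013×6.8²/1.7 = 1.034 years.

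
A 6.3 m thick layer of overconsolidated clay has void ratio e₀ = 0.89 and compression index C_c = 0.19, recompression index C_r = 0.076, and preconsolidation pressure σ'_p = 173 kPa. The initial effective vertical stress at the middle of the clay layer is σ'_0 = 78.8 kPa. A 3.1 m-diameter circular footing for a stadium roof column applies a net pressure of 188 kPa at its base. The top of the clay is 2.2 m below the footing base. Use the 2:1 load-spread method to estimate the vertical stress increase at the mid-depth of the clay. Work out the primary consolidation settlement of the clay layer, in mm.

Mid-depth of clay below the footing base: z = 2.2 + 6.3/2 = 5.35 m.
Stress increase at mid-clay by the 2:1 spreading method:
Δσ ≈ qD²/(D+z)² = 188×3.1²/(3.1+5.35)² = 25.303 kPa
Final effective stress: σ'_f = 78.8 + 25.303 = 104.1 kPa.
σ'_f = 104.1 ≤ σ'_p = 173 kPa, so the clay remains overconsolidated and only the recompression index applies:
S_c = C_r·H/(1+e₀)·log₁₀(σ'_f/σ'_0) = 0.076×6.3/1.89×log₁₀(104.1/78.8)
    = 0.25333 × 0.12092 = 0.03063 m

S_c ≈ 30.6 mm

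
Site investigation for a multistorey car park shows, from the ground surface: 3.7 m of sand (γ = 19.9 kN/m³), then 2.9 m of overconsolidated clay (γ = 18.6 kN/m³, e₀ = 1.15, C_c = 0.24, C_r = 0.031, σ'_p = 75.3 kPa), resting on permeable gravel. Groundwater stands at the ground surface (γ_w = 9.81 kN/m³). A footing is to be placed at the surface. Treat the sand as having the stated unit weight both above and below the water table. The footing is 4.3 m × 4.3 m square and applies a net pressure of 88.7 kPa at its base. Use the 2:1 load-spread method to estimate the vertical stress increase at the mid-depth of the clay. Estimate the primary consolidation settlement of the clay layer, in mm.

Mid-depth of clay below the ground surface: z = 3.7 + 2.9/2 = 5.15 m.
Total vertical stress at mid-clay: σ_v = 19.9×3.7 + 18.6×1.45 = 100.6 kPa.
Pore pressure: u = 9.81×(5.15 − 0) = 50.522 kPa.
Initial effective stress: σ'_0 = σ_v − u = 100.6 − 50.522 = 50.078 kPa.
Stress increase at mid-clay by the 2:1 spreading method:
Δσ = qBL/((B+z)(L+z)) = 88.7×4.3×4.3/((4.3+5.15)(4.3+5.15)) = 18.365 kPa
Final effective stress: σ'_f = 50.078 + 18.365 = 68.443 kPa.
σ'_f = 68.443 ≤ σ'_p = 75.3 kPa, so the clay remains overconsolidated and only the recompression index applies:
S_c = C_r·H/(1+e₀)·log₁₀(σ'_f/σ'_0) = 0.031×2.9/2.15×log₁₀(68.443/50.078)
    = 0.041813 × 0.13568 = 0.005673 m

S_c ≈ 5.67 mm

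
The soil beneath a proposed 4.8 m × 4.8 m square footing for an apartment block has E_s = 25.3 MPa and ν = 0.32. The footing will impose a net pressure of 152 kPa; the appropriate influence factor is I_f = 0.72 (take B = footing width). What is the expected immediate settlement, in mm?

S_e ≈ 18.6 mm

Immediate (elastic) settlement: S_e = q·B·(1−ν²)/E_s · I_f.
E_s = 25.3 MPa = 25300 kPa.
S_e = 152 × 4.8 × (1 − 0.32²) / 25300 × 0.72
    = 152 × 4.8 × 0.8976 / 25300 × 0.72
    = 0.01864 m = 18.64 mm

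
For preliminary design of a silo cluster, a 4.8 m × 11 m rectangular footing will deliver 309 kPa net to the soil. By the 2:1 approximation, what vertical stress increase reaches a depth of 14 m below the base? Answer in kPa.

Δσ_z ≈ 34.7 kPa

By the 2:1 method the load spreads at 1 horizontal : 2 vertical, so at depth z the loaded area has grown by z in each plan dimension:
Δσ = qBL/((B+z)(L+z)) = 309×4.8×11/((4.8+14)(11+14)) = 34.713 kPa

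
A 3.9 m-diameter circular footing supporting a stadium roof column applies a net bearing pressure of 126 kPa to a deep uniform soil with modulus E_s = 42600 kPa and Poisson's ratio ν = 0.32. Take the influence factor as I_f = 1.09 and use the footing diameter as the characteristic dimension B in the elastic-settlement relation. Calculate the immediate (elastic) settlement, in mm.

S_e ≈ 11.3 mm

Immediate (elastic) settlement: S_e = q·B·(1−ν²)/E_s · I_f.
S_e = 126 × 3.9 × (1 − 0.32²) / 42600 × 1.09
    = 126 × 3.9 × 0.8976 / 42600 × 1.09
    = 0.01129 m = 11.29 mm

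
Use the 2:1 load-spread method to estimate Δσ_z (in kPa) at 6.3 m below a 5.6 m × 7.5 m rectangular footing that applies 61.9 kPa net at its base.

Δσ_z ≈ 15.8 kPa

By the 2:1 method the load spreads at 1 horizontal : 2 vertical, so at depth z the loaded area has grown by z in each plan dimension:
Δσ = qBL/((B+z)(L+z)) = 61.9×5.6×7.5/((5.6+6.3)(7.5+6.3)) = 15.831 kPa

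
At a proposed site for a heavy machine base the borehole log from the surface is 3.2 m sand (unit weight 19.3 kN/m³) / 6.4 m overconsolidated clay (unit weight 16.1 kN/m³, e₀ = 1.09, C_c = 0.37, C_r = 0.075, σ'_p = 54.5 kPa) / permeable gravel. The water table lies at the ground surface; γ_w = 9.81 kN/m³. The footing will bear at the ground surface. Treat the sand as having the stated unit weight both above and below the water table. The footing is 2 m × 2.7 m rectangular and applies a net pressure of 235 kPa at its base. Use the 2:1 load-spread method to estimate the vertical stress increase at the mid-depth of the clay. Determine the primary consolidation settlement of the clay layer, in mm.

Mid-depth of clay below the ground surface: z = 3.2 + 6.4/2 = 6.4 m.
Total vertical stress at mid-clay: σ_v = 19.3×3.2 + 16.1×3.2 = 113.28 kPa.
Pore pressure: u = 9.81×(6.4 − 0) = 62.784 kPa.
Initial effective stress: σ'_0 = σ_v − u = 113.28 − 62.784 = 50.496 kPa.
Stress increase at mid-clay by the 2:1 spreading method:
Δσ = qBL/((B+z)(L+z)) = 235×2×2.7/((2+6.4)(2.7+6.4)) = 16.601 kPa
Final effective stress: σ'_f = 50.496 + 16.601 = 67.097 kPa.
σ'_f = 67.097 > σ'_p = 54.5 kPa, so the stress path crosses the preconsolidation pressure — recompression up to σ'_p, then virgin compression beyond:
S_c = H/(1+e₀)·[C_r·log₁₀(σ'_p/σ'_0) + C_c·log₁₀(σ'_f/σ'_p)]
    = 6.4/2.09 × [0.075×log₁₀(54.5/50.496) + 0.37×log₁₀(67.097/54.5)]
    = 3.0622 × [0.0024855 + 0.033413] = 0.1099 m

S_c ≈ 110 mm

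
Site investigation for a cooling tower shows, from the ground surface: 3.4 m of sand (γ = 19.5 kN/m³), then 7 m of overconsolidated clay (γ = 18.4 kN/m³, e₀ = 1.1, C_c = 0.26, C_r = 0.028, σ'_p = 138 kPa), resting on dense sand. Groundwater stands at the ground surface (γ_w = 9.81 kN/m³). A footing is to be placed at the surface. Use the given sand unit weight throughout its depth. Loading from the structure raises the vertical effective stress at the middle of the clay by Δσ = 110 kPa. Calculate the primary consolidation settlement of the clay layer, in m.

Mid-depth of clay below the ground surface: z = 3.4 + 7/2 = 6.9 m.
Total vertical stress at mid-clay: σ_v = 19.5×3.4 + 18.4×3.5 = 130.7 kPa.
Pore pressure: u = 9.81×(6.9 − 0) = 67.689 kPa.
Initial effective stress: σ'_0 = σ_v − u = 130.7 − 67.689 = 63.011 kPa.
Final effective stress: σ'_f = 63.011 + 110 = 173.01 kPa.
σ'_f = 173.01 > σ'_p = 138 kPa, so the stress path crosses the preconsolidation pressure — recompression up to σ'_p, then virgin compression beyond:
S_c = H/(1+e₀)·[C_r·log₁₀(σ'_p/σ'_0) + C_c·log₁₀(σ'_f/σ'_p)]
    = 7/2.1 × [0.028×log₁₀(138/63.011) + 0.26×log₁₀(173.01/138)]
    = 3.3333 × [0.009533 + 0.02553] = 0.1169 m

S_c ≈ 0.117 m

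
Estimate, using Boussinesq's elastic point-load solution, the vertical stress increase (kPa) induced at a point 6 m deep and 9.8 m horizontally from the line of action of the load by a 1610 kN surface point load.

Δσ_z ≈ 0.829 kPa

Boussinesq vertical stress below a point load on an elastic half-space:
Δσ_z = 3P/(2πz²) · [1 + (r/z)²]^(−5/2)
r/z = 9.8/6 = 1.6333; [1+(r/z)²]^(−5/2) = 0.038814.
Δσ_z = 3×1610/(2π×6²) × 0.038814 = 21.353 × 0.038814 = 0.8288 kPa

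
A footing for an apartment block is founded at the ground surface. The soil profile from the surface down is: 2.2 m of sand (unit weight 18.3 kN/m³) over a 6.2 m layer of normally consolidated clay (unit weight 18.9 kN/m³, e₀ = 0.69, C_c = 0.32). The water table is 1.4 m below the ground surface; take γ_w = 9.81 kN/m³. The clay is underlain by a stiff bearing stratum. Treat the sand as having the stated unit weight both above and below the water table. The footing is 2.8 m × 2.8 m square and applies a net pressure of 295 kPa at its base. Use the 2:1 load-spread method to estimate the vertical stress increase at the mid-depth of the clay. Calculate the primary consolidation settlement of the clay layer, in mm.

S_c ≈ 234 mm

Mid-depth of clay below the ground surface: z = 2.2 + 6.2/2 = 5.3 m.
Total vertical stress at mid-clay: σ_v = 18.3×2.2 + 18.9×3.1 = 98.85 kPa.
Pore pressure: u = 9.81×(5.3 − 1.4) = 38.259 kPa.
Initial effective stress: σ'_0 = σ_v − u = 98.85 − 38.259 = 60.591 kPa.
Stress increase at mid-clay by the 2:1 spreading method:
Δσ = qBL/((B+z)(L+z)) = 295×2.8×2.8/((2.8+5.3)(2.8+5.3)) = 35.251 kPa
Final effective stress: σ'_f = σ'_0 + Δσ = 60.591 + 35.251 = 95.842 kPa.
Normally consolidated clay, so the full stress increment lies on the virgin compression line:
S_c = C_c·H/(1+e₀)·log₁₀(σ'_f/σ'_0) = 0.32×6.2/(1+0.69)×log₁₀(95.842/60.591)
    = 1.174 × 0.19915 = 0.2338 m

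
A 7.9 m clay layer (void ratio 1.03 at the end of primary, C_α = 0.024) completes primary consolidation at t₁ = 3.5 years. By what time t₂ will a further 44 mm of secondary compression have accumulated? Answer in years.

t₂ ≈ 10.4 years

S_s = C_α·H/(1+e_p)·log₁₀(t₂/t₁) ⇒ log₁₀(t₂/t₁) = S_s·(1+e_p)/(C_α·H).
log₁₀(t₂/t₁) = 0.044 × (1+1.03) / (0.024×7.9) = 0.4711
t₂ = t₁ × 10^0.4711 = 3.5 × 2.959 = 10.36 years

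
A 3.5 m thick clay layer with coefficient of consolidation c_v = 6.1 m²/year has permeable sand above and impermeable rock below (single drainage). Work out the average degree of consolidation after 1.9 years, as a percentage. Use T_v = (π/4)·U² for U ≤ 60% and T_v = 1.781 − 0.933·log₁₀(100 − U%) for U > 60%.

U ≈ 92.2 %

Drainage path length: H_d = H = 3.5 m (single drainage).
T_v = c_v·t/H_d² = 6.1×1.9/3.5² = 0.94612.
T_v = 0.94612 corresponds to the U > 60% branch:
U = 1 − 10^((1.781 − T_v)/0.933)/100 = 0.9215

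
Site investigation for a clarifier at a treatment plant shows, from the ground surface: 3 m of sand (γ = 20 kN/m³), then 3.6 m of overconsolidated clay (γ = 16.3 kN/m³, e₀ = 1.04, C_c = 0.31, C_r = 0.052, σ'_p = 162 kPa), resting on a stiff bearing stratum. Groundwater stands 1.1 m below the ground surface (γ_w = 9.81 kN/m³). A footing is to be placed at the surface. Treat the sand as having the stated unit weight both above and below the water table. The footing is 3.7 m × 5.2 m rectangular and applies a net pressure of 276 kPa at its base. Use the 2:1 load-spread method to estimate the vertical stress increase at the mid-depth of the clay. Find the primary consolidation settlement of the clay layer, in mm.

Mid-depth of clay below the ground surface: z = 3 + 3.6/2 = 4.8 m.
Total vertical stress at mid-clay: σ_v = 20×3 + 16.3×1.8 = 89.34 kPa.
Pore pressure: u = 9.81×(4.8 − 1.1) = 36.297 kPa.
Initial effective stress: σ'_0 = σ_v − u = 89.34 − 36.297 = 53.043 kPa.
Stress increase at mid-clay by the 2:1 spreading method:
Δσ = qBL/((B+z)(L+z)) = 276×3.7×5.2/((3.7+4.8)(5.2+4.8)) = 62.473 kPa
Final effective stress: σ'_f = 53.043 + 62.473 = 115.52 kPa.
σ'_f = 115.52 ≤ σ'_p = 162 kPa, so the clay remains overconsolidated and only the recompression index applies:
S_c = C_r·H/(1+e₀)·log₁₀(σ'_f/σ'_0) = 0.052×3.6/2.04×log₁₀(115.52/53.043)
    = 0.091764 × 0.33803 = 0.03102 m

S_c ≈ 31 mm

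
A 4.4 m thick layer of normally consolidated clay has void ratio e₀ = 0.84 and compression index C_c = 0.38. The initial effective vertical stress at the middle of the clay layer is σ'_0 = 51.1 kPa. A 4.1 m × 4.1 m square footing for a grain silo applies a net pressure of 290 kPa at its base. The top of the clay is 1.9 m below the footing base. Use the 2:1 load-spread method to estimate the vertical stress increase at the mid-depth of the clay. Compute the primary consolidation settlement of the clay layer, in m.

Mid-depth of clay below the footing base: z = 1.9 + 4.4/2 = 4.1 m.
Stress increase at mid-clay by the 2:1 spreading method:
Δσ = qBL/((B+z)(L+z)) = 290×4.1×4.1/((4.1+4.1)(4.1+4.1)) = 72.5 kPa
Final effective stress: σ'_f = σ'_0 + Δσ = 51.1 + 72.5 = 123.6 kPa.
Normally consolidated clay, so the full stress increment lies on the virgin compression line:
S_c = C_c·H/(1+e₀)·log₁₀(σ'_f/σ'_0) = 0.38×4.4/(1+0.84)×log₁₀(123.6/51.1)
    = 0.9087 × 0.3836 = 0.3486 m

S_c ≈ 0.349 m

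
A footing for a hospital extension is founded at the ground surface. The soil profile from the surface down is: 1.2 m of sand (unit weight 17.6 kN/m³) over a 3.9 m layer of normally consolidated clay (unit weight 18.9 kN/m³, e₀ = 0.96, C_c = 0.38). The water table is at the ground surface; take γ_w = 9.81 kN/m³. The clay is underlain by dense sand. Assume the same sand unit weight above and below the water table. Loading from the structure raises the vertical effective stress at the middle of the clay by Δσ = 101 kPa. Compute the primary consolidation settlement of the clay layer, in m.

Mid-depth of clay below the ground surface: z = 1.2 + 3.9/2 = 3.15 m.
Total vertical stress at mid-clay: σ_v = 17.6×1.2 + 18.9×1.95 = 57.975 kPa.
Pore pressure: u = 9.81×(3.15 − 0) = 30.902 kPa.
Initial effective stress: σ'_0 = σ_v − u = 57.975 − 30.902 = 27.073 kPa.
Final effective stress: σ'_f = σ'_0 + Δσ = 27.073 + 101 = 128.07 kPa.
Normally consolidated clay, so the full stress increment lies on the virgin compression line:
S_c = C_c·H/(1+e₀)·log₁₀(σ'_f/σ'_0) = 0.38×3.9/(1+0.96)×log₁₀(128.07/27.073)
    = 0.75612 × 0.67491 = 0.5103 m

S_c ≈ 0.51 m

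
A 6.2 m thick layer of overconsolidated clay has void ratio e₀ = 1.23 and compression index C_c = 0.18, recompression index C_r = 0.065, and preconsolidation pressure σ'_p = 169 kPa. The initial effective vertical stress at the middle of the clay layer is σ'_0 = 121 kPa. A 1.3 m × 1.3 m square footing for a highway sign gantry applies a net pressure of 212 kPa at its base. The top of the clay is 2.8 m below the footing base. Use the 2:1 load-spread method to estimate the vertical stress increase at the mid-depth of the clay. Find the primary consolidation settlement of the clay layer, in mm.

Mid-depth of clay below the footing base: z = 2.8 + 6.2/2 = 5.9 m.
Stress increase at mid-clay by the 2:1 spreading method:
Δσ = qBL/((B+z)(L+z)) = 212×1.3×1.3/((1.3+5.9)(1.3+5.9)) = 6.9113 kPa
Final effective stress: σ'_f = 121 + 6.9113 = 127.91 kPa.
σ'_f = 127.91 ≤ σ'_p = 169 kPa, so the clay remains overconsolidated and only the recompression index applies:
S_c = C_r·H/(1+e₀)·log₁₀(σ'_f/σ'_0) = 0.065×6.2/2.23×log₁₀(127.91/121)
    = 0.18072 × 0.024119 = 0.004359 m

S_c ≈ 4.36 mm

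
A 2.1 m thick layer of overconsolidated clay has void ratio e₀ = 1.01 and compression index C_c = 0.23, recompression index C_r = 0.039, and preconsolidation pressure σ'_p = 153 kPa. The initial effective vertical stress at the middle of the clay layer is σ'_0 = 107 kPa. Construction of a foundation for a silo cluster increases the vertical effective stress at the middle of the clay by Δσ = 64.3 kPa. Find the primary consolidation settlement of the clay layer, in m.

Final effective stress: σ'_f = 107 + 64.3 = 171.3 kPa.
σ'_f = 171.3 > σ'_p = 153 kPa, so the stress path crosses the preconsolidation pressure — recompression up to σ'_p, then virgin compression beyond:
S_c = H/(1+e₀)·[C_r·log₁₀(σ'_p/σ'_0) + C_c·log₁₀(σ'_f/σ'_p)]
    = 2.1/2.01 × [0.039×log₁₀(153/107) + 0.23×log₁₀(171.3/153)]
    = 1.0448 × [0.006057 + 0.011285] = 0.01812 m

S_c ≈ 0.0181 m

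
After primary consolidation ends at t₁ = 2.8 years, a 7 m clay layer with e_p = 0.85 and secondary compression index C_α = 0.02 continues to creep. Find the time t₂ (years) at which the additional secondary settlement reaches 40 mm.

t₂ ≈ 9.46 years

S_s = C_α·H/(1+e_p)·log₁₀(t₂/t₁) ⇒ log₁₀(t₂/t₁) = S_s·(1+e_p)/(C_α·H).
log₁₀(t₂/t₁) = 0.04 × (1+0.85) / (0.02×7) = 0.5286
t₂ = t₁ × 10^0.5286 = 2.8 × 3.377 = 9.456 years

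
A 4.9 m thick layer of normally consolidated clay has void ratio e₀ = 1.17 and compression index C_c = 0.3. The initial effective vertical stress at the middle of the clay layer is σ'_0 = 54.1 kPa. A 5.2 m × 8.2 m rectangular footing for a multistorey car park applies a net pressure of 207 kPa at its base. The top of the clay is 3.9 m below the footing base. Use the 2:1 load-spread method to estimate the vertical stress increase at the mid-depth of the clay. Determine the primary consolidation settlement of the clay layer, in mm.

S_c ≈ 200 mm

Mid-depth of clay below the footing base: z = 3.9 + 4.9/2 = 6.35 m.
Stress increase at mid-clay by the 2:1 spreading method:
Δσ = qBL/((B+z)(L+z)) = 207×5.2×8.2/((5.2+6.35)(8.2+6.35)) = 52.522 kPa
Final effective stress: σ'_f = σ'_0 + Δσ = 54.1 + 52.522 = 106.62 kPa.
Normally consolidated clay, so the full stress increment lies on the virgin compression line:
S_c = C_c·H/(1+e₀)·log₁₀(σ'_f/σ'_0) = 0.3×4.9/(1+1.17)×log₁₀(106.62/54.1)
    = 0.67742 × 0.29464 = 0.1996 m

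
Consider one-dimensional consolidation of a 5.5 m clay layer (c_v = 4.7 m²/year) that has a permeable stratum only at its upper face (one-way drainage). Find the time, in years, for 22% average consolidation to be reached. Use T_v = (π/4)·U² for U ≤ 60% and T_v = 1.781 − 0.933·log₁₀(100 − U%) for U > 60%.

t ≈ 0.245 years

Drainage path length: H_d = H = 5.5 m (single drainage).
U ≤ 60%: T_v = (π/4)·U² = (π/4)×0.22² = 0.038013.
t = T_v·H_d²/c_v = 0.038013×5.5²/4.7 = 0.2447 years.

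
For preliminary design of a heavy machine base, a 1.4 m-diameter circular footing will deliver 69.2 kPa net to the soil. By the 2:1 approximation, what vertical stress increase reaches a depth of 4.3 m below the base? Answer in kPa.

Δσ_z ≈ 4.17 kPa

By the 2:1 method the load spreads at 1 horizontal : 2 vertical, so at depth z the loaded area has grown by z in each plan dimension:
Δσ ≈ qD²/(D+z)² = 69.2×1.4²/(1.4+4.3)² = 4.1746 kPa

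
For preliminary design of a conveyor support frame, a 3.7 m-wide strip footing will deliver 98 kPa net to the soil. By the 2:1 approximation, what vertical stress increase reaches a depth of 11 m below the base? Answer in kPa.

By the 2:1 method the load spreads at 1 horizontal : 2 vertical, so at depth z the loaded area has grown by z in each plan dimension:
Δσ = qB/(B+z) = 98×3.7/(3.7+11) = 24.667 kPa

Δσ_z ≈ 24.7 kPa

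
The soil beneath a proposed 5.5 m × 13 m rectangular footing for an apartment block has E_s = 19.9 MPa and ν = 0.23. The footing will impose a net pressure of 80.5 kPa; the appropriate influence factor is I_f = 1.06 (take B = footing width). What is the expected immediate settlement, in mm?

Immediate (elastic) settlement: S_e = q·B·(1−ν²)/E_s · I_f.
E_s = 19.9 MPa = 19900 kPa.
S_e = 80.5 × 5.5 × (1 − 0.23²) / 19900 × 1.06
    = 80.5 × 5.5 × 0.9471 / 19900 × 1.06
    = 0.02234 m = 22.34 mm

S_e ≈ 22.3 mm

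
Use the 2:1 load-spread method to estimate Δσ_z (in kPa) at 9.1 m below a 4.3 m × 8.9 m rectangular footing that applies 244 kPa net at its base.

By the 2:1 method the load spreads at 1 horizontal : 2 vertical, so at depth z the loaded area has grown by z in each plan dimension:
Δσ = qBL/((B+z)(L+z)) = 244×4.3×8.9/((4.3+9.1)(8.9+9.1)) = 38.714 kPa

Δσ_z ≈ 38.7 kPa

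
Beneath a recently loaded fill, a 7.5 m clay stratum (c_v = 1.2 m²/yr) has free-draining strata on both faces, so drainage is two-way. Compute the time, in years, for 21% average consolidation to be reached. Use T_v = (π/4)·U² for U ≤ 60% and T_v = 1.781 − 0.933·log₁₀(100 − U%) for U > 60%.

t ≈ 0.406 years

Drainage path length: H_d = H/2 = 3.75 m (double drainage).
U ≤ 60%: T_v = (π/4)·U² = (π/4)×0.21² = 0.034636.
t = T_v·H_d²/c_v = 0.034636×3.75²/1.2 = 0.4059 years.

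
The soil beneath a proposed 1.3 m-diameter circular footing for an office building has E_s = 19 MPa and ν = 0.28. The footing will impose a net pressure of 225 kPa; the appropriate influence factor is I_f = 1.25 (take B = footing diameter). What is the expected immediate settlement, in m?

Immediate (elastic) settlement: S_e = q·B·(1−ν²)/E_s · I_f.
E_s = 19 MPa = 19000 kPa.
S_e = 225 × 1.3 × (1 − 0.28²) / 19000 × 1.25
    = 225 × 1.3 × 0.9216 / 19000 × 1.25
    = 0.01773 m

S_e ≈ 0.0177 m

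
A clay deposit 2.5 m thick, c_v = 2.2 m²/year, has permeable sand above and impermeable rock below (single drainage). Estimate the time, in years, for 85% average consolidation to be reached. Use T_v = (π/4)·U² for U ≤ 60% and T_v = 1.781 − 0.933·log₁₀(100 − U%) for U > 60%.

t ≈ 1.94 years

Drainage path length: H_d = H = 2.5 m (single drainage).
U > 60%: T_v = 1.781 − 0.933·log₁₀(100 − 85) = 0.68371.
t = T_v·H_d²/c_v = 0.68371×2.5²/2.2 = 1.942 years.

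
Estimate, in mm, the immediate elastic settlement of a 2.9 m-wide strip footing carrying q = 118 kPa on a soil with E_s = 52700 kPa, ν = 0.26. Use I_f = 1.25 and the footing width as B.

Immediate (elastic) settlement: S_e = q·B·(1−ν²)/E_s · I_f.
S_e = 118 × 2.9 × (1 − 0.26²) / 52700 × 1.25
    = 118 × 2.9 × 0.9324 / 52700 × 1.25
    = 0.007568 m = 7.568 mm

S_e ≈ 7.57 mm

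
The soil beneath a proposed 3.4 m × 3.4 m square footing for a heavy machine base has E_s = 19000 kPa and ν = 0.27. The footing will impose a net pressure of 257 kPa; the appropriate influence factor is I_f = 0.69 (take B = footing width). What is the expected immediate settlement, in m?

S_e ≈ 0.0294 m

Immediate (elastic) settlement: S_e = q·B·(1−ν²)/E_s · I_f.
S_e = 257 × 3.4 × (1 − 0.27²) / 19000 × 0.69
    = 257 × 3.4 × 0.9271 / 19000 × 0.69
    = 0.02942 m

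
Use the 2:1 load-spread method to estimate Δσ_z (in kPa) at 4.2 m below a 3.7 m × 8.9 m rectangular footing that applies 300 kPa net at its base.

By the 2:1 method the load spreads at 1 horizontal : 2 vertical, so at depth z the loaded area has grown by z in each plan dimension:
Δσ = qBL/((B+z)(L+z)) = 300×3.7×8.9/((3.7+4.2)(8.9+4.2)) = 95.458 kPa

Δσ_z ≈ 95.5 kPa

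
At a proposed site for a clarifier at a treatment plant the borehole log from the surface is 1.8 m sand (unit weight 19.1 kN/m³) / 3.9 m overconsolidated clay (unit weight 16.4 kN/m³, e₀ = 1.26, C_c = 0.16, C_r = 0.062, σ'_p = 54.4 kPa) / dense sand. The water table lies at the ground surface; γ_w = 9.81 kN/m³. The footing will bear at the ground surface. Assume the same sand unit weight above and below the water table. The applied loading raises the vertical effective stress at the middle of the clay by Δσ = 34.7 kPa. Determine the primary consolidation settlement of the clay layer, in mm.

Mid-depth of clay below the ground surface: z = 1.8 + 3.9/2 = 3.75 m.
Total vertical stress at mid-clay: σ_v = 19.1×1.8 + 16.4×1.95 = 66.36 kPa.
Pore pressure: u = 9.81×(3.75 − 0) = 36.788 kPa.
Initial effective stress: σ'_0 = σ_v − u = 66.36 − 36.788 = 29.572 kPa.
Final effective stress: σ'_f = 29.572 + 34.7 = 64.272 kPa.
σ'_f = 64.272 > σ'_p = 54.4 kPa, so the stress path crosses the preconsolidation pressure — recompression up to σ'_p, then virgin compression beyond:
S_c = H/(1+e₀)·[C_r·log₁₀(σ'_p/σ'_0) + C_c·log₁₀(σ'_f/σ'_p)]
    = 3.9/2.26 × [0.062×log₁₀(54.4/29.572) + 0.16×log₁₀(64.272/54.4)]
    = 1.7257 × [0.016413 + 0.011588] = 0.04832 m

S_c ≈ 48.3 mm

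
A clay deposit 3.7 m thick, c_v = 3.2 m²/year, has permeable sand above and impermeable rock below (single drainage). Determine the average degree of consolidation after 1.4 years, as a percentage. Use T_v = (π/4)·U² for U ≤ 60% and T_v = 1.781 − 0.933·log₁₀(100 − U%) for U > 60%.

Drainage path length: H_d = H = 3.7 m (single drainage).
T_v = c_v·t/H_d² = 3.2×1.4/3.7² = 0.32725.
T_v = 0.32725 corresponds to the U > 60% branch:
U = 1 − 10^((1.781 − T_v)/0.933)/100 = 0.6385

U ≈ 63.8 %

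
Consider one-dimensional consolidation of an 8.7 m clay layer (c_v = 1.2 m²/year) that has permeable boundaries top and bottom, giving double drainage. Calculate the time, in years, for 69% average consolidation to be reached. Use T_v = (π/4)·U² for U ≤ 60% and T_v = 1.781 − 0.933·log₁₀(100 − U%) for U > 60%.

Drainage path length: H_d = H/2 = 4.35 m (double drainage).
U > 60%: T_v = 1.781 − 0.933·log₁₀(100 − 69) = 0.38956.
t = T_v·H_d²/c_v = 0.38956×4.35²/1.2 = 6.143 years.

t ≈ 6.14 years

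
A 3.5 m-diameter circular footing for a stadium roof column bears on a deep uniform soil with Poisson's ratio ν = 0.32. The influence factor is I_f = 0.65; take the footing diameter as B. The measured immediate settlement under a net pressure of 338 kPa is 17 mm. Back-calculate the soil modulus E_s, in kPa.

E_s ≈ 40600 kPa

S_e = q·B·(1−ν²)/E_s · I_f  ⇒  E_s = q·B·(1−ν²)·I_f / S_e.
E_s = 338 × 3.5 × 0.8976 × 0.65 / 0.017 = 40600 kPa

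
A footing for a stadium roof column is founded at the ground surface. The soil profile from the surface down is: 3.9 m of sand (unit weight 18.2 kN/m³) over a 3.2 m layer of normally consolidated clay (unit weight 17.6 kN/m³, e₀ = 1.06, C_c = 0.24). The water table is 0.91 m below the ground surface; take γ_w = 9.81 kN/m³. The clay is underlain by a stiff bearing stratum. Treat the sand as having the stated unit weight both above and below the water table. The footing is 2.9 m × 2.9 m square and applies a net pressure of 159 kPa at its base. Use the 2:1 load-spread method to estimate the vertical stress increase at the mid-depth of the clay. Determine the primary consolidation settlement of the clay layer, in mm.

S_c ≈ 48.6 mm

Mid-depth of clay below the ground surface: z = 3.9 + 3.2/2 = 5.5 m.
Total vertical stress at mid-clay: σ_v = 18.2×3.9 + 17.6×1.6 = 99.14 kPa.
Pore pressure: u = 9.81×(5.5 − 0.91) = 45.028 kPa.
Initial effective stress: σ'_0 = σ_v − u = 99.14 − 45.028 = 54.112 kPa.
Stress increase at mid-clay by the 2:1 spreading method:
Δσ = qBL/((B+z)(L+z)) = 159×2.9×2.9/((2.9+5.5)(2.9+5.5)) = 18.951 kPa
Final effective stress: σ'_f = σ'_0 + Δσ = 54.112 + 18.951 = 73.063 kPa.
Normally consolidated clay, so the full stress increment lies on the virgin compression line:
S_c = C_c·H/(1+e₀)·log₁₀(σ'_f/σ'_0) = 0.24×3.2/(1+1.06)×log₁₀(73.063/54.112)
    = 0.37282 × 0.1304 = 0.04862 m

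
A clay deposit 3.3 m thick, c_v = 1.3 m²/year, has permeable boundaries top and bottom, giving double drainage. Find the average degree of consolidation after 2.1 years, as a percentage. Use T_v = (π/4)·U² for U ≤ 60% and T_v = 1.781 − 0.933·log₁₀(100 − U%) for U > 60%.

Drainage path length: H_d = H/2 = 1.65 m (double drainage).
T_v = c_v·t/H_d² = 1.3×2.1/1.65² = 1.0028.
T_v = 1.0028 corresponds to the U > 60% branch:
U = 1 − 10^((1.781 − T_v)/0.933)/100 = 0.9318

U ≈ 93.2 %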